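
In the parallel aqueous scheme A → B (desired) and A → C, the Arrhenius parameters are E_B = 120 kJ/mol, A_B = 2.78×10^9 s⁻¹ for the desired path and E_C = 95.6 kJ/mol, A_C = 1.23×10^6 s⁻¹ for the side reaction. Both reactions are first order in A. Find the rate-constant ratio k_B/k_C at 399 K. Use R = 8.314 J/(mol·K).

k_B/k_C = (A_B/A_C)·exp[−(E_B−E_C)/(RT)] = (A_B/A_C)·exp[(E_C−E_B)/(RT)].
(E_C−E_B)/(RT) = (95.6−120)×10³/(8.314×399) = -24400/3317 = -7.355.
k_B/k_C = (2.78×10^9/1.23×10^6)·exp(-7.355) = 2260 × 6.391×10^-4 = 1.44.
Since E_B > E_C, raising the temperature improves selectivity toward B.

1.44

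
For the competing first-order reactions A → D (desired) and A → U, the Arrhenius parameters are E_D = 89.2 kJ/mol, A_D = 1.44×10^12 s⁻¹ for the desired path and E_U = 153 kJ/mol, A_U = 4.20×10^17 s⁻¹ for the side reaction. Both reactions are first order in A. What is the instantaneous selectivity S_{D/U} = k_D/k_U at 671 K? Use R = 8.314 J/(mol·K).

0.318

k_D/k_U = (A_D/A_U)·exp[−(E_D−E_U)/(RT)] = (A_D/A_U)·exp[(E_U−E_D)/(RT)].
(E_U−E_D)/(RT) = (153−89.2)×10³/(8.314×671) = 63800/5579 = 11.44.
k_D/k_U = (1.44×10^12/4.20×10^17)·exp(11.44) = 3.429×10^-6 × 92630 = 0.318.
Since E_D < E_U, lowering the temperature improves selectivity toward D.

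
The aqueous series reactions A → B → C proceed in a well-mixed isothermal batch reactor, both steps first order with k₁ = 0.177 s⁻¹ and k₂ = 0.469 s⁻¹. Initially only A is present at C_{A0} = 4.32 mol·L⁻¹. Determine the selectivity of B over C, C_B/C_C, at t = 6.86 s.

0.284

The intermediate concentration in a first-order A→B→C sequence is C_B = k₁C_{A0}(e^(−k₁t) − e^(−k₂t))/(k₂−k₁).
e^(−k₁t) = e^(−0.177×6.86) = e^(−1.214) = 0.2969; e^(−k₂t) = e^(−3.217) = 0.04006.
C_B = 0.177×4.32/(0.469−0.177) × (0.2969−0.04006) = 2.619×0.2569 = 0.6727 mol·L⁻¹.
C_A = C_{A0}e^(−k₁t) = 1.283 mol·L⁻¹, so C_C = C_{A0}−C_A−C_B = 2.365 mol·L⁻¹; C_B/C_C = 0.284.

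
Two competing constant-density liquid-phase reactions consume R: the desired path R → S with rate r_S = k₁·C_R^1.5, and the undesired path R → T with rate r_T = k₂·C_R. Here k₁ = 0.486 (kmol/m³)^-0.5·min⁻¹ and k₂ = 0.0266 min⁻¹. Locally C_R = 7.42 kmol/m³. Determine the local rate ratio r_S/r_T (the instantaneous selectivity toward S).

S_{S/T} = r_S/r_T = (k₁·C_R^1.5)/(k₂·C_R) = (k₁/k₂)·C_R^0.5.
= (0.486×7.420^1.5) / (0.0266×7.420) = 9.823/0.1974 = 49.8.

49.8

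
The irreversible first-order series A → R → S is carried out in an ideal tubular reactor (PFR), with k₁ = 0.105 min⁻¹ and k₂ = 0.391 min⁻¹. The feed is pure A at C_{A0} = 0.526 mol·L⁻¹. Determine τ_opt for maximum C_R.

4.60 min

For first-order series the maximum of C_R occurs at τ_opt = ln(k₂/k₁)/(k₂−k₁).
= ln(0.391/0.105)/(0.391−0.105) = ln(3.724)/0.2860 = 1.315/0.2860 = 4.60 min.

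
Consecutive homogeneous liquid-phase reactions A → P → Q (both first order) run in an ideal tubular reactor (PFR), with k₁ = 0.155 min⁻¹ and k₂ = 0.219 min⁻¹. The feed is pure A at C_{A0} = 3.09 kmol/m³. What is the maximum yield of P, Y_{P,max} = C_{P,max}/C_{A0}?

Evaluating C_P at τ_opt = ln(k₂/k₁)/(k₂−k₁) gives C_{P,max}/C_{A0} = (k₁/k₂)^[k₂/(k₂−k₁)].
= (0.155/0.219)^(0.219/(0.219−0.155)) = (0.7078)^(3.422) = 0.3064.

0.306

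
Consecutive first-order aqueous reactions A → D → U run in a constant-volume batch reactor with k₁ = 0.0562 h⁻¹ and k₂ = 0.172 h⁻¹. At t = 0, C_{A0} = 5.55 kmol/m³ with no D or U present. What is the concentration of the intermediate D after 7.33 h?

1.02 kmol/m³

The intermediate concentration in a first-order A→B→C sequence is C_D = k₁C_{A0}(e^(−k₁t) − e^(−k₂t))/(k₂−k₁).
e^(−k₁t) = e^(−0.0562×7.33) = e^(−0.4119) = 0.6624; e^(−k₂t) = e^(−1.261) = 0.2834.
C_D = 0.0562×5.55/(0.172−0.0562) × (0.6624−0.2834) = 2.694×0.3789 = 1.021 kmol/m³.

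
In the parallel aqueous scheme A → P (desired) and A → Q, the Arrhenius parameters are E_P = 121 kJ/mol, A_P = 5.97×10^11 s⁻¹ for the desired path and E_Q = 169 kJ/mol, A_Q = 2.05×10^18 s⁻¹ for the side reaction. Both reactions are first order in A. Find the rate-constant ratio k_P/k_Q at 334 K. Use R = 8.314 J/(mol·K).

9.36

k_P/k_Q = (A_P/A_Q)·exp[−(E_P−E_Q)/(RT)] = (A_P/A_Q)·exp[(E_Q−E_P)/(RT)].
(E_Q−E_P)/(RT) = (169−121)×10³/(8.314×334) = 48000/2777 = 17.29.
k_P/k_Q = (5.97×10^11/2.05×10^18)·exp(17.29) = 2.912×10^-7 × 3.214×10^7 = 9.36.
Since E_P < E_Q, lowering the temperature improves selectivity toward P.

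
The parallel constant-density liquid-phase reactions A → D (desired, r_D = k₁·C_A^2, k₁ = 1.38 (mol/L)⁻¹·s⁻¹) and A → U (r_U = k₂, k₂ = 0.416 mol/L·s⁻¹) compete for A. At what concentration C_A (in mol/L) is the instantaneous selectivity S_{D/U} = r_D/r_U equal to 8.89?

S_{D/U} = (k₁/k₂)·C_A^2 ⇒ C_A = (S·k₂/k₁)^(0.5).
= (8.89×0.416/1.38)^(0.5) = (2.680)^(0.5) = 1.64 mol/L.

1.64 mol/L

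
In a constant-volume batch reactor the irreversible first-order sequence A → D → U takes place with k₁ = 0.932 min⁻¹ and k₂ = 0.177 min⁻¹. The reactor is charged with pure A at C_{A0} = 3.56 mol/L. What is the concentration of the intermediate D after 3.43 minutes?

2.22 mol/L

Solving the coupled first-order balances gives C_D(t) = [k₁/(k₂−k₁)]·C_{A0}·(e^(−k₁t) − e^(−k₂t)).
e^(−k₁t) = e^(−0.932×3.43) = e^(−3.197) = 0.04089; e^(−k₂t) = e^(−0.6071) = 0.5449.
C_D = 0.932×3.56/(0.177−0.932) × (0.04089−0.5449) = (-4.395)×(-0.5040) = 2.215 mol/L.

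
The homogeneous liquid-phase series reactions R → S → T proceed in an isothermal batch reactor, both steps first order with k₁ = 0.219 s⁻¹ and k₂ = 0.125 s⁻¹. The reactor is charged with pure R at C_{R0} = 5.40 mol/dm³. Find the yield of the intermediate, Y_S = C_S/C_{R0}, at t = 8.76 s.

0.437

For first-order series with pure R initially, C_S(t) = k₁C_{R0}/(k₂−k₁)·(e^(−k₁t) − e^(−k₂t)).
e^(−k₁t) = e^(−0.219×8.76) = e^(−1.918) = 0.1468; e^(−k₂t) = e^(−1.095) = 0.3345.
C_S = 0.219×5.40/(0.125−0.219) × (0.1468−0.3345) = (-12.58)×(-0.1877) = 2.361 mol/dm³.
Y_S = C_S/C_{R0} = 2.361/5.40 = 0.437.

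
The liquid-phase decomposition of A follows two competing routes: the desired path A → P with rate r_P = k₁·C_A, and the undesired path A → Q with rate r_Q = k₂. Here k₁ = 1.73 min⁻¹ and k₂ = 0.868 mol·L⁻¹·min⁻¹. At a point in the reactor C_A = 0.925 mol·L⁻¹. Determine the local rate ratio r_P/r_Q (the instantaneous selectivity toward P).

S_{P/Q} = r_P/r_Q = (k₁·C_A)/(k₂) = (k₁/k₂)·C_A.
= (1.73×0.9250) / (0.868) = 1.600/0.8680 = 1.84.
Since the desired path is higher order in A, keeping C_A high (PFR or concentrated feed) favours P.

1.84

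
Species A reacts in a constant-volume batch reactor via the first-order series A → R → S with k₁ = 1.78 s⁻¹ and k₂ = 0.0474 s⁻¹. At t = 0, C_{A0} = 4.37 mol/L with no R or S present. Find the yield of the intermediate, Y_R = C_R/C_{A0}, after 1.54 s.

The intermediate concentration in a first-order A→B→C sequence is C_R = k₁C_{A0}(e^(−k₁t) − e^(−k₂t))/(k₂−k₁).
e^(−k₁t) = e^(−1.78×1.54) = e^(−2.741) = 0.06449; e^(−k₂t) = e^(−0.07300) = 0.9296.
C_R = 1.78×4.37/(0.0474−1.78) × (0.06449−0.9296) = (-4.490)×(-0.8651) = 3.884 mol/L.
Y_R = C_R/C_{A0} = 3.884/4.37 = 0.889.

0.889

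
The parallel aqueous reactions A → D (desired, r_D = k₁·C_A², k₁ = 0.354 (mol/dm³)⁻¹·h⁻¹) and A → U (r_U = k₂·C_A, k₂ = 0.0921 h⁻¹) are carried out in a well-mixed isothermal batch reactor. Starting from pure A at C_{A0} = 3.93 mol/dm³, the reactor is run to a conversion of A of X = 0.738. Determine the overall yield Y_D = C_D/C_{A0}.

C_A = C_{A0}(1−X) = 1.030 mol/dm³.
Along a PFR/batch, dC_U/dC_A = −r_U/(r_D+r_U) = −k₂/(k₂+k₁·C_A).
Integrating from C_{A0} to C_A: C_U = (0.0921/0.354)·ln[(0.0921+0.354·3.93)/(0.0921+0.354·1.03)] = 0.2602·ln(1.483/0.4566) = 0.3065 mol/dm³.
Then C_D = (C_{A0}−C_A) − C_U = 2.900 − 0.3065 = 2.594 mol/dm³.
Y_D = C_D/C_{A0} = 2.594/3.93 = 0.660.

0.660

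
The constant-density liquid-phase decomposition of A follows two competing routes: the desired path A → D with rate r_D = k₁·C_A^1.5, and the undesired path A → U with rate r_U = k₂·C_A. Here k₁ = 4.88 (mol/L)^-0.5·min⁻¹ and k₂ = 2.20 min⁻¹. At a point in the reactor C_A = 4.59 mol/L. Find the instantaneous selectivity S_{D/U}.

4.75

S_{D/U} = r_D/r_U = (k₁·C_A^1.5)/(k₂·C_A) = (k₁/k₂)·C_A^0.5.
= (4.88×4.590^1.5) / (2.20×4.590) = 47.99/10.10 = 4.75.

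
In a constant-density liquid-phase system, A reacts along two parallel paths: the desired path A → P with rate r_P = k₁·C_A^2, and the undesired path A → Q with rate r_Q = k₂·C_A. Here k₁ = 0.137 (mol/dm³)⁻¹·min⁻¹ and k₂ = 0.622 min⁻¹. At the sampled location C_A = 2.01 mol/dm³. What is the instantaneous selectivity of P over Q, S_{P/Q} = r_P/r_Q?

S_{P/Q} = r_P/r_Q = (k₁·C_A^2)/(k₂·C_A) = (k₁/k₂)·C_A.
= (0.137×2.010^2) / (0.622×2.010) = 0.5535/1.250 = 0.443.
Since the desired path is higher order in A, keeping C_A high (PFR or concentrated feed) favours P.

0.443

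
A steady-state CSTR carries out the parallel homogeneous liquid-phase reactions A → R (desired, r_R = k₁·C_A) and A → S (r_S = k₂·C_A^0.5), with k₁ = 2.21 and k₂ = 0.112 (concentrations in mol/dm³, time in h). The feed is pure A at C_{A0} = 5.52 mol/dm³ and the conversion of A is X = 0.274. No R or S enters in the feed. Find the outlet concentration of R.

1.48 mol/dm³

Exit C_A = C_{A0}(1−X) = 5.52×0.726 = 4.008 mol/dm³.
A CSTR operates uniformly at the exit composition, giving r_R = 8.857 and r_S = 0.2242 (each k·C_A^n at C_A = 4.008).
Fraction of consumed A going to R: r_R/(r_R+r_S) = 0.9753.
C_R = 0.9753·C_{A0}·X = 0.9753×5.52×0.274 = 1.48 mol/dm³.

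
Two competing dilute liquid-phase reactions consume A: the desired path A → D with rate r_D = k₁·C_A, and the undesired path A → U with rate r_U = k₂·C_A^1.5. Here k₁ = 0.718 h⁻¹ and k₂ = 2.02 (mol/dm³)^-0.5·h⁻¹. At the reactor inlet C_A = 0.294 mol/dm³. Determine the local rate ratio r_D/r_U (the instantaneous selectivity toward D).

S_{D/U} = r_D/r_U = (k₁·C_A)/(k₂·C_A^1.5) = (k₁/k₂)·C_A^-0.5.
= (0.718×0.2940) / (2.02×0.2940^1.5) = 0.2111/0.3220 = 0.656.
The undesired path is higher order in A, so low C_A (CSTR or dilute feed) favours D.

0.656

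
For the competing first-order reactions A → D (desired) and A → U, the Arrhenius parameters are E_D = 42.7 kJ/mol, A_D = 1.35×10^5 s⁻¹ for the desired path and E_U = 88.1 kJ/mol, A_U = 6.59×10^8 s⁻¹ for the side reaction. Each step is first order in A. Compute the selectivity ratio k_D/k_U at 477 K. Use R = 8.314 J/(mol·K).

19.2

Since both paths have the same order in A, the concentration cancels and S_{D/U} = k_D/k_U = (A_D/A_U)·exp[(E_U−E_D)/(RT)].
(E_U−E_D)/(RT) = (88.1−42.7)×10³/(8.314×477) = 45400/3966 = 11.45.
k_D/k_U = (1.35×10^5/6.59×10^8)·exp(11.45) = 2.049×10^-4 × 93708 = 19.2.
Since E_D < E_U, lowering the temperature improves selectivity toward D.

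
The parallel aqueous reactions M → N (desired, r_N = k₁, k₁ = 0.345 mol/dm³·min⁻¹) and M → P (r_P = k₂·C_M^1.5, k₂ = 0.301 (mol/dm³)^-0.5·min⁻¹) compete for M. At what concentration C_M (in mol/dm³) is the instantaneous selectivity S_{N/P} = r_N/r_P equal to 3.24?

0.500 mol/dm³

S_{N/P} = (k₁/k₂)·C_M^-1.5 ⇒ C_M = (S·k₂/k₁)^(1/(-1.5)).
= (3.24×0.301/0.345)^(-0.6667) = (2.827)^(-0.6667) = 0.500 mol/dm³.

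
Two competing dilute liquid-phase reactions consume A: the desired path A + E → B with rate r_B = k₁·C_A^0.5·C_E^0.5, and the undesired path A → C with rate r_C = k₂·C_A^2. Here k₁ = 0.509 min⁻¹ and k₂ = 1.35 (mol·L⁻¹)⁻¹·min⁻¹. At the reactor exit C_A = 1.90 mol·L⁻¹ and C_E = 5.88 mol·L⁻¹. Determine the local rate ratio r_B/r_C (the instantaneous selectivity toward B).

S_{B/C} = r_B/r_C = (k₁·C_A^0.5·C_E^0.5)/(k₂·C_A^2) = (k₁/k₂)·C_A^-1.5·C_E^0.5.
= (0.509×1.900^0.5×5.880^0.5) / (1.35×1.900^2) = 1.701/4.873 = 0.349.
The undesired path is higher order in A, so low C_A (CSTR or dilute feed) favours B.

0.349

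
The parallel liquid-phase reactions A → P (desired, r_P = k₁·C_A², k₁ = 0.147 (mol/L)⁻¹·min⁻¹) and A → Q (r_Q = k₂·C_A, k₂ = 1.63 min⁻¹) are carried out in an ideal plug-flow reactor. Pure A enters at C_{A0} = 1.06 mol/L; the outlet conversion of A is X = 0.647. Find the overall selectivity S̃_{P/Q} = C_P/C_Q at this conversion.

C_A = C_{A0}(1−X) = 0.3742 mol/L.
Along a PFR/batch, dC_Q/dC_A = −r_Q/(r_P+r_Q) = −k₂/(k₂+k₁·C_A).
Integrating from C_{A0} to C_A: C_Q = (1.63/0.147)·ln[(1.63+0.147·1.06)/(1.63+0.147·0.374)] = 11.09·ln(1.786/1.685) = 0.6443 mol/L.
Then C_P = (C_{A0}−C_A) − C_Q = 0.6858 − 0.6443 = 0.04148 mol/L.
S̃_{P/Q} = C_P/C_Q = 0.04148/0.6443 = 0.0644.

0.0644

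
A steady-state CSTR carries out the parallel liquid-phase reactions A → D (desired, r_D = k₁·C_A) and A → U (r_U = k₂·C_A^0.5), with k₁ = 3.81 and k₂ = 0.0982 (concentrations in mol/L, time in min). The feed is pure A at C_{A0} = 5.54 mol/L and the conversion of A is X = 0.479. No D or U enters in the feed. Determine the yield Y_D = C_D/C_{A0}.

Exit C_A = C_{A0}(1−X) = 5.54×0.521 = 2.886 mol/L.
Rates in a CSTR are evaluated at the outlet concentration: r_D = 3.81×2.886 = 11.00, r_U = 0.0982×2.886^0.5 = 0.1668.
Fraction of consumed A going to D: r_D/(r_D+r_U) = 0.9851.
C_D = 0.9851·C_{A0}·X = 0.9851×5.54×0.479 = 2.61 mol/L; Y_D = C_D/C_{A0} = 0.472.

0.472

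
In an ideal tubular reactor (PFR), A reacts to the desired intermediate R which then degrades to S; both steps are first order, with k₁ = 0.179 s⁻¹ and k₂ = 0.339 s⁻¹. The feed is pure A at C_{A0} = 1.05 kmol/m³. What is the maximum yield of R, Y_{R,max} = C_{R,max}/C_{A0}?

0.258

At the optimum, C_{R,max}/C_{A0} = (k₁/k₂)^[k₂/(k₂−k₁)].
= (0.179/0.339)^(0.339/(0.339−0.179)) = (0.5280)^(2.119) = 0.2584.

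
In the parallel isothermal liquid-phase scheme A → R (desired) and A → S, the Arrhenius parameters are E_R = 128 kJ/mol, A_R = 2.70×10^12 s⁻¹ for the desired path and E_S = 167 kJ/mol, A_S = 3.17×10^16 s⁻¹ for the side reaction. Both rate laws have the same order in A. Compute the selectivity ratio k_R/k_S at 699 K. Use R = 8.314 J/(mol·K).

k_R/k_S = (A_R/A_S)·exp[−(E_R−E_S)/(RT)] = (A_R/A_S)·exp[(E_S−E_R)/(RT)].
(E_S−E_R)/(RT) = (167−128)×10³/(8.314×699) = 39000/5811 = 6.711.
k_R/k_S = (2.70×10^12/3.17×10^16)·exp(6.711) = 8.517×10^-5 × 821.3 = 0.0700.

0.0700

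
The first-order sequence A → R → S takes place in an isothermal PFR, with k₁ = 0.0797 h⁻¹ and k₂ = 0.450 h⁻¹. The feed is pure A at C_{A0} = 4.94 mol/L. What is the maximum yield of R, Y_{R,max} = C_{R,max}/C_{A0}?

Evaluating C_R at τ_opt = ln(k₂/k₁)/(k₂−k₁) gives C_{R,max}/C_{A0} = (k₁/k₂)^[k₂/(k₂−k₁)].
= (0.0797/0.450)^(0.450/(0.450−0.0797)) = (0.1771)^(1.215) = 0.1220.

0.122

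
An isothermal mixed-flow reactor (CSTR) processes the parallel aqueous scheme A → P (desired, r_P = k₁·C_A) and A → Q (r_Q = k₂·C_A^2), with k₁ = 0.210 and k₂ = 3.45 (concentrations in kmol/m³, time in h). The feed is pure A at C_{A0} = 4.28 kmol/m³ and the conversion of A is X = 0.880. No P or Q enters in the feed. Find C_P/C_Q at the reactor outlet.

Exit C_A = C_{A0}(1−X) = 4.28×0.120 = 0.5136 kmol/m³.
A CSTR operates uniformly at the exit composition, giving r_P = 0.1079 and r_Q = 0.9101 (each k·C_A^n at C_A = 0.5136).
Overall selectivity = C_P/C_Q = r_Pτ/(r_Qτ) = r_P/r_Q = 0.119.

0.119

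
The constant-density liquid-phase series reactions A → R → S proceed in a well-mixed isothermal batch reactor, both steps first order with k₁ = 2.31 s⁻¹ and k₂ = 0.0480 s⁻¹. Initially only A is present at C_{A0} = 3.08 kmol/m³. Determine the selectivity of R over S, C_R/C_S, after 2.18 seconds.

The intermediate concentration in a first-order A→B→C sequence is C_R = k₁C_{A0}(e^(−k₁t) − e^(−k₂t))/(k₂−k₁).
e^(−k₁t) = e^(−2.31×2.18) = e^(−5.036) = 0.006501; e^(−k₂t) = e^(−0.1046) = 0.9006.
C_R = 2.31×3.08/(0.0480−2.31) × (0.006501−0.9006) = (-3.145)×(-0.8941) = 2.812 kmol/m³.
C_A = C_{A0}e^(−k₁t) = 0.02002 kmol/m³, so C_S = C_{A0}−C_A−C_R = 0.2476 kmol/m³; C_R/C_S = 11.4.

11.4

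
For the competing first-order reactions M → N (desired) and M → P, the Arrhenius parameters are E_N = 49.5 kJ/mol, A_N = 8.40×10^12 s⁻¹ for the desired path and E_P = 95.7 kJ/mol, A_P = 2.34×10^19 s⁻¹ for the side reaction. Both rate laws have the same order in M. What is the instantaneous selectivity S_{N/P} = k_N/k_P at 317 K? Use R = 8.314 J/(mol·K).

14.7

Since both paths have the same order in M, the concentration cancels and S_{N/P} = k_N/k_P = (A_N/A_P)·exp[(E_P−E_N)/(RT)].
(E_P−E_N)/(RT) = (95.7−49.5)×10³/(8.314×317) = 46200/2636 = 17.53.
k_N/k_P = (8.40×10^12/2.34×10^19)·exp(17.53) = 3.590×10^-7 × 4.102×10^7 = 14.7.
Since E_N < E_P, lowering the temperature improves selectivity toward N.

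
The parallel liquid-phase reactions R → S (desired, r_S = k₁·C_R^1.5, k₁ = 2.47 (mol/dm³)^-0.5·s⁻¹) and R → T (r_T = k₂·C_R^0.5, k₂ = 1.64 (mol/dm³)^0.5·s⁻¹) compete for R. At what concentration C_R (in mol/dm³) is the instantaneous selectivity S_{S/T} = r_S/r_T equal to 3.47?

S_{S/T} = (k₁/k₂)·C_R ⇒ C_R = S·k₂/k₁.
= 3.47×1.64/2.47 = 2.30 mol/dm³.

2.30 mol/dm³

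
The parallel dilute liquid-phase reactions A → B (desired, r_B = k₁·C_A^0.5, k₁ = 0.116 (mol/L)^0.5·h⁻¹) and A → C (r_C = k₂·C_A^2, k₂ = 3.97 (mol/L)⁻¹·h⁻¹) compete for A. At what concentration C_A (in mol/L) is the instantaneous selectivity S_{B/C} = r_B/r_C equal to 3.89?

0.0384 mol/L

S_{B/C} = (k₁/k₂)·C_A^-1.5 ⇒ C_A = (S·k₂/k₁)^(1/(-1.5)).
= (3.89×3.97/0.116)^(-0.6667) = (133.1)^(-0.6667) = 0.0384 mol/L.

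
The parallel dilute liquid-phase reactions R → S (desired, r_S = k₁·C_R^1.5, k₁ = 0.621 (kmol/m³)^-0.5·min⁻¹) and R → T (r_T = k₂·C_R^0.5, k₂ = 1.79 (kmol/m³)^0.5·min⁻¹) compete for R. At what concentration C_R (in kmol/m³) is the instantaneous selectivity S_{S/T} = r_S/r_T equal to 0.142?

0.409 kmol/m³

S_{S/T} = (k₁/k₂)·C_R ⇒ C_R = S·k₂/k₁.
= 0.142×1.79/0.621 = 0.409 kmol/m³.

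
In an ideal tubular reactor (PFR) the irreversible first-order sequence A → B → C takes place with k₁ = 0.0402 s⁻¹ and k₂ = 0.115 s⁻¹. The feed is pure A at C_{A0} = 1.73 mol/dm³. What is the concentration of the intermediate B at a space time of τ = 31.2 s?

0.240 mol/dm³

Solving the coupled first-order balances gives C_B(τ) = [k₁/(k₂−k₁)]·C_{A0}·(e^(−k₁τ) − e^(−k₂τ)).
e^(−k₁τ) = e^(−0.0402×31.2) = e^(−1.254) = 0.2853; e^(−k₂τ) = e^(−3.588) = 0.02765.
C_B = 0.0402×1.73/(0.115−0.0402) × (0.2853−0.02765) = 0.9298×0.2576 = 0.2395 mol/dm³.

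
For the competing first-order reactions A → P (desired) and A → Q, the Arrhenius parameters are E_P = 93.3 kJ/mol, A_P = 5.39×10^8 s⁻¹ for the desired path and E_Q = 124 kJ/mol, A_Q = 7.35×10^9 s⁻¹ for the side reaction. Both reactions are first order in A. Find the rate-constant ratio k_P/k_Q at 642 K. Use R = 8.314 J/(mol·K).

23.1

Since both paths have the same order in A, the concentration cancels and S_{P/Q} = k_P/k_Q = (A_P/A_Q)·exp[(E_Q−E_P)/(RT)].
(E_Q−E_P)/(RT) = (124−93.3)×10³/(8.314×642) = 30700/5338 = 5.752.
k_P/k_Q = (5.39×10^8/7.35×10^9)·exp(5.752) = 0.07333 × 314.7 = 23.1.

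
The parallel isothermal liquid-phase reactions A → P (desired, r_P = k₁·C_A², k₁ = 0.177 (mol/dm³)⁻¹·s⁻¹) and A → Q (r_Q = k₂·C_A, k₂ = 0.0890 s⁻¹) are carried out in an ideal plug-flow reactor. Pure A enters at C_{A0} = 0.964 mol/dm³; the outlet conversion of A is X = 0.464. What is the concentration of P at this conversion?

0.264 mol/dm³

C_A = C_{A0}(1−X) = 0.5167 mol/dm³.
Along a PFR/batch, dC_Q/dC_A = −r_Q/(r_P+r_Q) = −k₂/(k₂+k₁·C_A).
Integrating from C_{A0} to C_A: C_Q = (0.0890/0.177)·ln[(0.0890+0.177·0.964)/(0.0890+0.177·0.517)] = 0.5028·ln(0.2596/0.1805) = 0.1829 mol/dm³.
Then C_P = (C_{A0}−C_A) − C_Q = 0.4473 − 0.1829 = 0.2644 mol/dm³.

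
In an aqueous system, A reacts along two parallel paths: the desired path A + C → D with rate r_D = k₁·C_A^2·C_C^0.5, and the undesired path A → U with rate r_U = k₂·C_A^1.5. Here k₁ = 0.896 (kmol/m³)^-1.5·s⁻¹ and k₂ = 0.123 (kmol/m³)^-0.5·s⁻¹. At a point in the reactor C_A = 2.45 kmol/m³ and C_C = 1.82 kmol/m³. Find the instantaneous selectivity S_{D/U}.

15.4

S_{D/U} = r_D/r_U = (k₁·C_A^2·C_C^0.5)/(k₂·C_A^1.5) = (k₁/k₂)·C_A^0.5·C_C^0.5.
= (0.896×2.450^2×1.820^0.5) / (0.123×2.450^1.5) = 7.256/0.4717 = 15.4.
Since the desired path is higher order in A, keeping C_A high (PFR or concentrated feed) favours D.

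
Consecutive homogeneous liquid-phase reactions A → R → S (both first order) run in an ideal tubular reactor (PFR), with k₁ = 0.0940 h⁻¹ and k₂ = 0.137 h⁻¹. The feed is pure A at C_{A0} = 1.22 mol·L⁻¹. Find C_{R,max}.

0.367 mol·L⁻¹

For a first-order series the maximum intermediate yield is C_{R,max}/C_{A0} = (k₁/k₂)^[k₂/(k₂−k₁)].
= (0.0940/0.137)^(0.137/(0.137−0.0940)) = (0.6861)^(3.186) = 0.3012.
C_{R,max} = 0.3012×1.22 = 0.367 mol·L⁻¹.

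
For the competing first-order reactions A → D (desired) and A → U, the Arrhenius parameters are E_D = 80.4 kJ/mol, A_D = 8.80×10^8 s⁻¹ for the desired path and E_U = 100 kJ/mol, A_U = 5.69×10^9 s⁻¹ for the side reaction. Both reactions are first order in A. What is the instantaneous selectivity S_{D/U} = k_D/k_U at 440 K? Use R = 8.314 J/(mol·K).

32.8

k_D/k_U = (A_D/A_U)·exp[−(E_D−E_U)/(RT)] = (A_D/A_U)·exp[(E_U−E_D)/(RT)].
(E_U−E_D)/(RT) = (100−80.4)×10³/(8.314×440) = 19600/3658 = 5.358.
k_D/k_U = (8.80×10^8/5.69×10^9)·exp(5.358) = 0.1547 × 212.3 = 32.8.
Since E_D < E_U, lowering the temperature improves selectivity toward D.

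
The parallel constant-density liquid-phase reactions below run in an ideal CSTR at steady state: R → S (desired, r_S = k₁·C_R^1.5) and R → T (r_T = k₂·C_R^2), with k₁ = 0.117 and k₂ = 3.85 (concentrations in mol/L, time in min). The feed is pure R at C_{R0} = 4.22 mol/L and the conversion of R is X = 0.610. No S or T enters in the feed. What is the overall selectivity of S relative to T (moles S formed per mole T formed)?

0.0237

Exit C_R = C_{R0}(1−X) = 4.22×0.390 = 1.646 mol/L.
Rates in a CSTR are evaluated at the outlet concentration: r_S = 0.117×1.646^1.5 = 0.2470, r_T = 3.85×1.646^2 = 10.43.
Overall selectivity = C_S/C_T = r_Sτ/(r_Tτ) = r_S/r_T = 0.0237.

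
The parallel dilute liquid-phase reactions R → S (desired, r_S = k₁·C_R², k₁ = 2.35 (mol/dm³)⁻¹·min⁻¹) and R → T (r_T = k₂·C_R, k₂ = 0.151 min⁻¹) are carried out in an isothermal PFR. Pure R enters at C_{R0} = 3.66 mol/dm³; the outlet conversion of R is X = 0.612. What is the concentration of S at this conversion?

2.18 mol/dm³

C_R = C_{R0}(1−X) = 1.420 mol/dm³.
Along a PFR/batch, dC_T/dC_R = −r_T/(r_S+r_T) = −k₂/(k₂+k₁·C_R).
Integrating from C_{R0} to C_R: C_T = (0.151/2.35)·ln[(0.151+2.35·3.66)/(0.151+2.35·1.42)] = 0.06426·ln(8.752/3.488) = 0.05911 mol/dm³.
Then C_S = (C_{R0}−C_R) − C_T = 2.240 − 0.05911 = 2.181 mol/dm³.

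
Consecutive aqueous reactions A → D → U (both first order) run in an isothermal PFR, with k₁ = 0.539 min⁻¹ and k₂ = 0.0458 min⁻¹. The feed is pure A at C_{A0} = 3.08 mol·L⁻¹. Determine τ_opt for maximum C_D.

5.00 min

Setting dC_D/dτ = 0 gives τ_opt = ln(k₂/k₁)/(k₂−k₁).
= ln(0.0458/0.539)/(0.0458−0.539) = ln(0.08497)/-0.4932 = -2.465/-0.4932 = 5.00 min.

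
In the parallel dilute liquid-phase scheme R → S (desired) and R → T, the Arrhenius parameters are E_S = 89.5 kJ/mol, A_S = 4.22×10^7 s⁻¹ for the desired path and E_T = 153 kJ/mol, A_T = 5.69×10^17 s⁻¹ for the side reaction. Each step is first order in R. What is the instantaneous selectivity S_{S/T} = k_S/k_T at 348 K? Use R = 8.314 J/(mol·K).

0.252

With equal orders, S_{S/T} = k_S/k_T = (A_S/A_T)·exp[(E_T−E_S)/(RT)].
(E_T−E_S)/(RT) = (153−89.5)×10³/(8.314×348) = 63500/2893 = 21.95.
k_S/k_T = (4.22×10^7/5.69×10^17)·exp(21.95) = 7.417×10^-11 × 3.401×10^9 = 0.252.
Since E_S < E_T, lowering the temperature improves selectivity toward S.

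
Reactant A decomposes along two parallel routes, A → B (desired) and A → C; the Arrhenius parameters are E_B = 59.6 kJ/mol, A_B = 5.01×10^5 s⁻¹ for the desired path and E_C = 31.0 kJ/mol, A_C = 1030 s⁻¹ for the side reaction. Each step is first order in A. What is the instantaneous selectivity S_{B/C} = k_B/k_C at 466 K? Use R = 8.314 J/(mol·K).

0.303

With equal orders, S_{B/C} = k_B/k_C = (A_B/A_C)·exp[(E_C−E_B)/(RT)].
(E_C−E_B)/(RT) = (31.0−59.6)×10³/(8.314×466) = -28600/3874 = -7.382.
k_B/k_C = (5.01×10^5/1030)·exp(-7.382) = 486.4 × 6.224×10^-4 = 0.303.
Since E_B > E_C, raising the temperature improves selectivity toward B.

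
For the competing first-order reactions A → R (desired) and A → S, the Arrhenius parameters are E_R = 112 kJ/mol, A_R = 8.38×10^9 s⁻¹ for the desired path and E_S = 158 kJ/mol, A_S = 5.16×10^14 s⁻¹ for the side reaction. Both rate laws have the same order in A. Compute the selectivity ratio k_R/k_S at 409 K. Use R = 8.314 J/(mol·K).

12.2

With equal orders, S_{R/S} = k_R/k_S = (A_R/A_S)·exp[(E_S−E_R)/(RT)].
(E_S−E_R)/(RT) = (158−112)×10³/(8.314×409) = 46000/3400 = 13.53.
k_R/k_S = (8.38×10^9/5.16×10^14)·exp(13.53) = 1.624×10^-5 × 7.499×10^5 = 12.2.
Since E_R < E_S, lowering the temperature improves selectivity toward R.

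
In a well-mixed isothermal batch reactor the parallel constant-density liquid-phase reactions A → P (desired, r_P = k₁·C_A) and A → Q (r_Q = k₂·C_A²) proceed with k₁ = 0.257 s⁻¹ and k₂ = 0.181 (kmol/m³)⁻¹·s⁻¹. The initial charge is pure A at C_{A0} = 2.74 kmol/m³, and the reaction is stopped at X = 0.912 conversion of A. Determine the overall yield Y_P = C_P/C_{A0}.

0.476

C_A = C_{A0}(1−X) = 0.2411 kmol/m³.
Along a PFR/batch, dC_P/dC_A = −r_P/(r_P+r_Q) = −k₁/(k₁+k₂·C_A).
Integrating from C_{A0} to C_A: C_P = (0.257/0.181)·ln[(0.257+0.181·2.74)/(0.257+0.181·0.241)] = 1.420·ln(0.7529/0.3006) = 1.304 kmol/m³.
Y_P = C_P/C_{A0} = 1.304/2.74 = 0.476.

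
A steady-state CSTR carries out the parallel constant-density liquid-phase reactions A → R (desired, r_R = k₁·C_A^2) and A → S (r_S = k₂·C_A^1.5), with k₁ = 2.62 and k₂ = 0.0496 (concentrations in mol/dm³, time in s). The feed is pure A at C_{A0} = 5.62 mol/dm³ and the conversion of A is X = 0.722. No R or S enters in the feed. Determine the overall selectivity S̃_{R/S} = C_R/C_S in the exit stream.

Exit C_A = C_{A0}(1−X) = 5.62×0.278 = 1.562 mol/dm³.
Rates in a CSTR are evaluated at the outlet concentration: r_R = 2.62×1.562^2 = 6.395, r_S = 0.0496×1.562^1.5 = 0.09686.
Overall selectivity = C_R/C_S = r_Rτ/(r_Sτ) = r_R/r_S = 66.0.

66.0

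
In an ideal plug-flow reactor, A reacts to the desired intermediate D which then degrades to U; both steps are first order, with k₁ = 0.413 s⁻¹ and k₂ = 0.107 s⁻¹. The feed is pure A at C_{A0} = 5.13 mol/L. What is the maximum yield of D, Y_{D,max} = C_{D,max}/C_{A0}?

0.624

Evaluating C_D at τ_opt = ln(k₂/k₁)/(k₂−k₁) gives C_{D,max}/C_{A0} = (k₁/k₂)^[k₂/(k₂−k₁)].
= (0.413/0.107)^(0.107/(0.107−0.413)) = (3.860)^(-0.3497) = 0.6236.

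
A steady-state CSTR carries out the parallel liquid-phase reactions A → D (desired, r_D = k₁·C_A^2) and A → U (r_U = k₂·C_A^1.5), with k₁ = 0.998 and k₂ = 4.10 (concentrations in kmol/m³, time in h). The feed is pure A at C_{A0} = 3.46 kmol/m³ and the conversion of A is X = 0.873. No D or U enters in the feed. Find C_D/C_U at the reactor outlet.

0.161

Exit C_A = C_{A0}(1−X) = 3.46×0.127 = 0.4394 kmol/m³.
Rates in a CSTR are evaluated at the outlet concentration: r_D = 0.998×0.4394^2 = 0.1927, r_U = 4.10×0.4394^1.5 = 1.194.
Overall selectivity = C_D/C_U = r_Dτ/(r_Uτ) = r_D/r_U = 0.161.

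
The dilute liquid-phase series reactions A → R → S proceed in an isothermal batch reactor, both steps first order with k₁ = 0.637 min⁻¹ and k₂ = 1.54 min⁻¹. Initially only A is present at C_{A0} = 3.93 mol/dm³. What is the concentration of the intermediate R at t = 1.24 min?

0.848 mol/dm³

The intermediate concentration in a first-order A→B→C sequence is C_R = k₁C_{A0}(e^(−k₁t) − e^(−k₂t))/(k₂−k₁).
e^(−k₁t) = e^(−0.637×1.24) = e^(−0.7899) = 0.4539; e^(−k₂t) = e^(−1.910) = 0.1481.
C_R = 0.637×3.93/(1.54−0.637) × (0.4539−0.1481) = 2.772×0.3058 = 0.8477 mol/dm³.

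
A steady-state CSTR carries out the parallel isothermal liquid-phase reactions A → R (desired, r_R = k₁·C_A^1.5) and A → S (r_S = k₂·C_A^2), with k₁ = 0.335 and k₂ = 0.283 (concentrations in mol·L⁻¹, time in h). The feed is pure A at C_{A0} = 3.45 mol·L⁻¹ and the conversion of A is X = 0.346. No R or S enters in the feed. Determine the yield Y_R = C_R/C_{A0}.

0.152

Exit C_A = C_{A0}(1−X) = 3.45×0.654 = 2.256 mol·L⁻¹.
A CSTR operates uniformly at the exit composition, giving r_R = 1.135 and r_S = 1.441 (each k·C_A^n at C_A = 2.256).
Fraction of consumed A going to R: r_R/(r_R+r_S) = 0.4407.
C_R = 0.4407·C_{A0}·X = 0.4407×3.45×0.346 = 0.526 mol·L⁻¹; Y_R = C_R/C_{A0} = 0.152.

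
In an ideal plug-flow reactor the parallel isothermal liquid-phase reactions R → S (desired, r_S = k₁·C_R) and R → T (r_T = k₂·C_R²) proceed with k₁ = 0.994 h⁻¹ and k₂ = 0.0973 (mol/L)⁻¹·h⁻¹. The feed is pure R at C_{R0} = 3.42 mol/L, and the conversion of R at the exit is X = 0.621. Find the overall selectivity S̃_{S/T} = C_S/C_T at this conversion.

C_R = C_{R0}(1−X) = 1.296 mol/L.
Along a PFR/batch, dC_S/dC_R = −r_S/(r_S+r_T) = −k₁/(k₁+k₂·C_R).
Integrating from C_{R0} to C_R: C_S = (0.994/0.0973)·ln[(0.994+0.0973·3.42)/(0.994+0.0973·1.30)] = 10.22·ln(1.327/1.120) = 1.730 mol/L.
C_T = (C_{R0}−C_R)−C_S = 0.3942 mol/L; S̃_{S/T} = 1.730/0.3942 = 4.39.

4.39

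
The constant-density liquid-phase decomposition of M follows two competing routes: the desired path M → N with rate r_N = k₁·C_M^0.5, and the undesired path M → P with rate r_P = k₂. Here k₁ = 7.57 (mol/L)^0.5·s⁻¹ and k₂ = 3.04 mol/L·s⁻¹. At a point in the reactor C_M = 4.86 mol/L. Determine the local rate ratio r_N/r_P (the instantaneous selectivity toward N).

S_{N/P} = r_N/r_P = (k₁·C_M^0.5)/(k₂) = (k₁/k₂)·C_M^0.5.
= (7.57×4.860^0.5) / (3.04) = 16.69/3.040 = 5.49.

5.49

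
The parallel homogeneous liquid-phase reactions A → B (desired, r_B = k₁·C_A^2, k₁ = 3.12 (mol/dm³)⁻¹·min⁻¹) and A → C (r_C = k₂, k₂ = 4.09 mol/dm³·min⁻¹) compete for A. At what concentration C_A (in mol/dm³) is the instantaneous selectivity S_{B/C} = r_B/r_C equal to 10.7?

S_{B/C} = (k₁/k₂)·C_A^2 ⇒ C_A = (S·k₂/k₁)^(0.5).
= (10.7×4.09/3.12)^(0.5) = (14.03)^(0.5) = 3.75 mol/dm³.

3.75 mol/dm³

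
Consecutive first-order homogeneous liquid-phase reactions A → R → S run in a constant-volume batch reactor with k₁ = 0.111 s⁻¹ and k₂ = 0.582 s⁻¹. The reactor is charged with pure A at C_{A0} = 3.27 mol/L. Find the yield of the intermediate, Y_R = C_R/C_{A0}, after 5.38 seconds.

Solving the coupled first-order balances gives C_R(t) = [k₁/(k₂−k₁)]·C_{A0}·(e^(−k₁t) − e^(−k₂t)).
e^(−k₁t) = e^(−0.111×5.38) = e^(−0.5972) = 0.5504; e^(−k₂t) = e^(−3.131) = 0.04367.
C_R = 0.111×3.27/(0.582−0.111) × (0.5504−0.04367) = 0.7706×0.5067 = 0.3905 mol/L.
Y_R = C_R/C_{A0} = 0.3905/3.27 = 0.119.

0.119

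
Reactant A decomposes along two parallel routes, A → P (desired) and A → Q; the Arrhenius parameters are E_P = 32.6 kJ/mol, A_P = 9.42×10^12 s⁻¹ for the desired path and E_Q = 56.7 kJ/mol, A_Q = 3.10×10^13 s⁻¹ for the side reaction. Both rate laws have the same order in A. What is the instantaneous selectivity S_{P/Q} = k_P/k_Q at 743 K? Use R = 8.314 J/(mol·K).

With equal orders, S_{P/Q} = k_P/k_Q = (A_P/A_Q)·exp[(E_Q−E_P)/(RT)].
(E_Q−E_P)/(RT) = (56.7−32.6)×10³/(8.314×743) = 24100/6177 = 3.901.
k_P/k_Q = (9.42×10^12/3.10×10^13)·exp(3.901) = 0.3039 × 49.47 = 15.0.
Since E_P < E_Q, lowering the temperature improves selectivity toward P.

15.0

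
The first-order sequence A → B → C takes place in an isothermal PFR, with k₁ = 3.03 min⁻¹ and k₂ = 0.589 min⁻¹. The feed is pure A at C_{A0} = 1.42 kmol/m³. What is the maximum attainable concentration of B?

0.956 kmol/m³

Evaluating C_B at τ_opt = ln(k₂/k₁)/(k₂−k₁) gives C_{B,max}/C_{A0} = (k₁/k₂)^[k₂/(k₂−k₁)].
= (3.03/0.589)^(0.589/(0.589−3.03)) = (5.144)^(-0.2413) = 0.6735.
C_{B,max} = 0.6735×1.42 = 0.956 kmol/m³.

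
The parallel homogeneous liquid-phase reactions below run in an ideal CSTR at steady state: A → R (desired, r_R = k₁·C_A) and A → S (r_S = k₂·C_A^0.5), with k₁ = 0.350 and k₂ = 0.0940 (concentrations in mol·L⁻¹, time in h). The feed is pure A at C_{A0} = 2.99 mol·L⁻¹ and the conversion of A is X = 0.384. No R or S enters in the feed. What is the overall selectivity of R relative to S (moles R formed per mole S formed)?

5.05

Exit C_A = C_{A0}(1−X) = 2.99×0.616 = 1.842 mol·L⁻¹.
Rates in a CSTR are evaluated at the outlet concentration: r_R = 0.350×1.842 = 0.6446, r_S = 0.0940×1.842^0.5 = 0.1276.
Overall selectivity = C_R/C_S = r_Rτ/(r_Sτ) = r_R/r_S = 5.05.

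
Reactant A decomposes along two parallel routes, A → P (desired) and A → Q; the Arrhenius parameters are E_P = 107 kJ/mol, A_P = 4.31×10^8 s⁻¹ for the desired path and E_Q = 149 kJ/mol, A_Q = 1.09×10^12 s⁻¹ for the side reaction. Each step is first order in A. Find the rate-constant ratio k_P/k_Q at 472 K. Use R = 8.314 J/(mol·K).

17.6

Since both paths have the same order in A, the concentration cancels and S_{P/Q} = k_P/k_Q = (A_P/A_Q)·exp[(E_Q−E_P)/(RT)].
(E_Q−E_P)/(RT) = (149−107)×10³/(8.314×472) = 42000/3924 = 10.70.
k_P/k_Q = (4.31×10^8/1.09×10^12)·exp(10.70) = 3.954×10^-4 × 44480 = 17.6.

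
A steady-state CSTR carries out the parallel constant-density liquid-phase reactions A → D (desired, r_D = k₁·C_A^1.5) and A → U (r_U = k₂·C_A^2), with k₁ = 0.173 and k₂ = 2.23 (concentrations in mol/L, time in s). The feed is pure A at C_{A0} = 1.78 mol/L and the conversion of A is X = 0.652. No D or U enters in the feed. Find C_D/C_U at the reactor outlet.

0.0986

Exit C_A = C_{A0}(1−X) = 1.78×0.348 = 0.6194 mol/L.
In a CSTR the entire volume is at exit conditions, so r_D = 0.173×0.6194^1.5 = 0.08434 and r_U = 2.23×0.6194^2 = 0.8557.
Overall selectivity = C_D/C_U = r_Dτ/(r_Uτ) = r_D/r_U = 0.0986.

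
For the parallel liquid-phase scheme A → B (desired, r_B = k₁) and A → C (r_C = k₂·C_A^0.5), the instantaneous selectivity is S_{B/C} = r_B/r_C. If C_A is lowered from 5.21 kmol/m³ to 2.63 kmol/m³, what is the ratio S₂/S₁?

1.41

S_{B/C} = (k₁/k₂)·C_A^-0.5, so S₂/S₁ = (C_{A,2}/C_{A,1})^-0.5.
= (2.63/5.21)^(-0.5) = (0.5048)^(-0.5) = 1.41.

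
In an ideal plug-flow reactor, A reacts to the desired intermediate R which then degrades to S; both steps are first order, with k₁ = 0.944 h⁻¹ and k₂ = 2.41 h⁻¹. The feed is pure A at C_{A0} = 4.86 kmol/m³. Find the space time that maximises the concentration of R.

For first-order series the maximum of C_R occurs at τ_opt = ln(k₂/k₁)/(k₂−k₁).
= ln(2.41/0.944)/(2.41−0.944) = ln(2.553)/1.466 = 0.9373/1.466 = 0.639 h.

0.639 h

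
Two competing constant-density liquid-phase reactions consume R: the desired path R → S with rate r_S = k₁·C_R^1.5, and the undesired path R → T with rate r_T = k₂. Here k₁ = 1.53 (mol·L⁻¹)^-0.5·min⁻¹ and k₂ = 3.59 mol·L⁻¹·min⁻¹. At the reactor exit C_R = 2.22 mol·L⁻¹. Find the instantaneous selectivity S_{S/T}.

S_{S/T} = r_S/r_T = (k₁·C_R^1.5)/(k₂) = (k₁/k₂)·C_R^1.5.
= (1.53×2.220^1.5) / (3.59) = 5.061/3.590 = 1.41.

1.41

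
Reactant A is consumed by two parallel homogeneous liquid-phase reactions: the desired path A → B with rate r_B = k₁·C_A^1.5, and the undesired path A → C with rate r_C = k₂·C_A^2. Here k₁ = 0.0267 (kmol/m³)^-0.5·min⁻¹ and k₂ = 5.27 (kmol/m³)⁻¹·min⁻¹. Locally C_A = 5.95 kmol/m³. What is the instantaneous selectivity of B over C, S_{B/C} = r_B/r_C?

0.00208

S_{B/C} = r_B/r_C = (k₁·C_A^1.5)/(k₂·C_A^2) = (k₁/k₂)·C_A^-0.5.
= (0.0267×5.950^1.5) / (5.27×5.950^2) = 0.3875/186.6 = 0.00208.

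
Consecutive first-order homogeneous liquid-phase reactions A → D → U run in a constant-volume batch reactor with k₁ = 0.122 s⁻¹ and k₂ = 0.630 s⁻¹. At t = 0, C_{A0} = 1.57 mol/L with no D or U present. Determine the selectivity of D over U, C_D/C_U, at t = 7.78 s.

0.175

The intermediate concentration in a first-order A→B→C sequence is C_D = k₁C_{A0}(e^(−k₁t) − e^(−k₂t))/(k₂−k₁).
e^(−k₁t) = e^(−0.122×7.78) = e^(−0.9492) = 0.3871; e^(−k₂t) = e^(−4.901) = 0.007436.
C_D = 0.122×1.57/(0.630−0.122) × (0.3871−0.007436) = 0.3770×0.3796 = 0.1431 mol/L.
C_A = C_{A0}e^(−k₁t) = 0.6077 mol/L, so C_U = C_{A0}−C_A−C_D = 0.8192 mol/L; C_D/C_U = 0.175.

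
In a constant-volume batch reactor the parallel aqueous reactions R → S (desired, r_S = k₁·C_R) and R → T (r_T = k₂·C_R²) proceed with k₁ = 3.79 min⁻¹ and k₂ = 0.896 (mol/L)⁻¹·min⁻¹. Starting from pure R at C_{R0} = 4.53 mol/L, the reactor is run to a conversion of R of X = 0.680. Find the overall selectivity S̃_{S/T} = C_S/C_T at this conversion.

C_R = C_{R0}(1−X) = 1.450 mol/L.
Along a PFR/batch, dC_S/dC_R = −r_S/(r_S+r_T) = −k₁/(k₁+k₂·C_R).
Integrating from C_{R0} to C_R: C_S = (3.79/0.896)·ln[(3.79+0.896·4.53)/(3.79+0.896·1.45)] = 4.230·ln(7.849/5.089) = 1.833 mol/L.
C_T = (C_{R0}−C_R)−C_S = 1.247 mol/L; S̃_{S/T} = 1.833/1.247 = 1.47.

1.47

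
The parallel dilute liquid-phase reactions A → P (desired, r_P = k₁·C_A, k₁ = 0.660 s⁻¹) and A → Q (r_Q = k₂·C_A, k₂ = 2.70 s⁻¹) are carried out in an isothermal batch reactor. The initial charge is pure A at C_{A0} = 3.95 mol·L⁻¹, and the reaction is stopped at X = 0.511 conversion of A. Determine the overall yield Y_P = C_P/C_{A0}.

0.100

C_A = C_{A0}(1−X) = 1.932 mol·L⁻¹.
Both paths are first order in A, so the instantaneous fraction to P is constant: dC_P/d(−C_A) = k₁/(k₁+k₂) = 0.1964.
C_P = 0.1964·(C_{A0}−C_A) = 0.1964×2.018 = 0.396 mol·L⁻¹.
Y_P = C_P/C_{A0} = 0.3965/3.95 = 0.100.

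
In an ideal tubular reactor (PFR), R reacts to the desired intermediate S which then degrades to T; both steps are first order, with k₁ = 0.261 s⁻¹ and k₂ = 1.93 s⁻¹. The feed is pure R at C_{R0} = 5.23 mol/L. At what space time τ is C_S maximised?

1.20 s

The intermediate peaks when r₁ = r₂, i.e. k₁e^(−k₁τ) = k₂e^(−k₂τ), giving τ_opt = ln(k₂/k₁)/(k₂−k₁).
= ln(1.93/0.261)/(1.93−0.261) = ln(7.395)/1.669 = 2.001/1.669 = 1.20 s.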